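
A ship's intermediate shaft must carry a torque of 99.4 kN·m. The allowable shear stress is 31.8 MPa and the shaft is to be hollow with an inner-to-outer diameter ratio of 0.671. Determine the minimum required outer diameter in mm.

271 mm

For a hollow shaft with d_i/d_o = 0.671: τ_max = 16T/(π d_o³ (1−k⁴)), so d_o = [16T/(π τ_allow (1−k⁴))]^(1/3) = [16·99400/(π·3.18×10^7·0.7973)]^(1/3) = 0.2713 m.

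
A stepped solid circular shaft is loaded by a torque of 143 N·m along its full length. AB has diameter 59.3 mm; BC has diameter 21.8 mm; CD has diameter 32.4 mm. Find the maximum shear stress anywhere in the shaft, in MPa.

70.3 MPa

Under the same torque, τ_max = 16T/(πd³) is largest where d is smallest — segment BC (d = 21.8 mm).
τ_max = 16·143.0/(π·(0.0218)³) = 7.030×10^7 Pa.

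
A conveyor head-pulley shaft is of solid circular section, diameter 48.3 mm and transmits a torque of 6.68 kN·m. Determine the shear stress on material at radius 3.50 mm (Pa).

4.38e7 Pa

J = πd⁴/32 = π(0.0483)⁴/32 = 5.343×10^-7 m⁴.
Shear stress varies linearly with radius: τ = T·r/J = 6680 × 0.00350 / 5.343×10^-7 = 4.376×10^7 Pa.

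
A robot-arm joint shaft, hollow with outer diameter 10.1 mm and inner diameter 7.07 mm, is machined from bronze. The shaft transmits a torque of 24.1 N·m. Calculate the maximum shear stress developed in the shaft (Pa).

J = π(d_o⁴ − d_i⁴)/32 = π(0.0101⁴ − 0.00707⁴)/32 = 7.763×10^-10 m⁴.
τ_max = T·r/J = 24.10 × 0.00505 / 7.763×10^-10 = 1.568×10^8 Pa.

1.57e8 Pa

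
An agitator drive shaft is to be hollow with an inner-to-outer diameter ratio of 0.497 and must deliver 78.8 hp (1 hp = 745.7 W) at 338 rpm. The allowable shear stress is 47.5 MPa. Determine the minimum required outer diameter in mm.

ω = 2π·338/60 = 35.40 rad/s, so T = P/ω = 78.8×745.7 / 35.40 = 1660 N·m.
For a hollow shaft with d_i/d_o = 0.497: τ_max = 16T/(π d_o³ (1−k⁴)), so d_o = [16T/(π τ_allow (1−k⁴))]^(1/3) = [16·1660/(π·4.75×10^7·0.9390)]^(1/3) = 0.05745 m.

57.4 mm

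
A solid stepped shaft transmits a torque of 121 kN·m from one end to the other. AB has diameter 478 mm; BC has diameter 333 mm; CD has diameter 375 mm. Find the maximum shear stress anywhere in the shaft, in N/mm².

Under the same torque, τ_max = 16T/(πd³) is largest where d is smallest — segment BC (d = 333 mm).
τ_max = 16·121000/(π·(0.333)³) = 1.669×10^7 Pa.

16.7 N/mm²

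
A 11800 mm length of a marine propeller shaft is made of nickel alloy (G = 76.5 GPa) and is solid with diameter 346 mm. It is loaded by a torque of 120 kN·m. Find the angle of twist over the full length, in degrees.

J = πd⁴/32 = π(0.346)⁴/32 = 1.407×10^-3 m⁴.
θ = T·L/(G·J) = 120000 × 11.8 / (76.5×10⁹ × 1.407×10^-3) = 0.01316 rad.

0.754°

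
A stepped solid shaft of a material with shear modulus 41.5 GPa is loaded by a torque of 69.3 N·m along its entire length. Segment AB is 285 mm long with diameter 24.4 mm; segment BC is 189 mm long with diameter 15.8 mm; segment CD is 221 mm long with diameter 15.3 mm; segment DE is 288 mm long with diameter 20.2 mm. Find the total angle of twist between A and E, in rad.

0.163 rad

J_AB = π(0.0244)⁴/32 = 3.48×10^-8 m⁴; J_BC = π(0.0158)⁴/32 = 6.12×10^-9 m⁴; J_CD = π(0.0153)⁴/32 = 5.38×10^-9 m⁴; J_DE = π(0.0202)⁴/32 = 1.63×10^-8 m⁴.
θ = (T/G)·Σ L_i/J_i = (69.30/41.5×10⁹)·(0.285/3.48×10^-8 + 0.189/6.12×10^-9 + 0.221/5.38×10^-9 + 0.288/1.63×10^-8) = 0.1633 rad.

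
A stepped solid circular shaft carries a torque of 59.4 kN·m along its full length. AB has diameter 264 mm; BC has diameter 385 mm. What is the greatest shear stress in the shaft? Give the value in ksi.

Under the same torque, τ_max = 16T/(πd³) is largest where d is smallest — segment AB (d = 264 mm).
τ_max = 16·59400/(π·(0.264)³) = 1.644×10^7 Pa.

2.38 ksi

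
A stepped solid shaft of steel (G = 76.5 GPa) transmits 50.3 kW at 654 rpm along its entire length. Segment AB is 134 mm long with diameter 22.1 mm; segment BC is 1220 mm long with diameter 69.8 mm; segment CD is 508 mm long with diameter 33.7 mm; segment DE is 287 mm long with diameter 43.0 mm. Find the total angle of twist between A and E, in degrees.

6.11°

ω = 2π·654/60 = 68.49 rad/s, so T = P/ω = 50.3×10³ / 68.49 = 734.4 N·m.
J_AB = π(0.0221)⁴/32 = 2.34×10^-8 m⁴; J_BC = π(0.0698)⁴/32 = 2.33×10^-6 m⁴; J_CD = π(0.0337)⁴/32 = 1.27×10^-7 m⁴; J_DE = π(0.0430)⁴/32 = 3.36×10^-7 m⁴.
θ = (T/G)·Σ L_i/J_i = (734.4/76.5×10⁹)·(0.134/2.34×10^-8 + 1.22/2.33×10^-6 + 0.508/1.27×10^-7 + 0.287/3.36×10^-7) = 0.1067 rad.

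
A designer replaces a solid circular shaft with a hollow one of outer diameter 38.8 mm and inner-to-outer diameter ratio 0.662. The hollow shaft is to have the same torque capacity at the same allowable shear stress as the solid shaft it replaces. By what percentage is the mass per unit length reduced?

Equal τ_max and T ⇒ the solid shaft needs d_s³ = d_o³(1−k⁴), so d_s = 38.8·(1−0.662⁴)^(1/3) = 36.14 mm.
Area ratio A_h/A_s = d_o²(1−k²)/d_s² = (1−k²)/(1−k⁴)^(2/3) = 0.6476.
Mass saving = 1 − 0.6476 = 35.2 %.

35.2 %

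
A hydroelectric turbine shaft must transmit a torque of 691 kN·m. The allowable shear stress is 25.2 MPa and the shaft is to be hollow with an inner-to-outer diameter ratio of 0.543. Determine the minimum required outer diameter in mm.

535 mm

For a hollow shaft with d_i/d_o = 0.543: τ_max = 16T/(π d_o³ (1−k⁴)), so d_o = [16T/(π τ_allow (1−k⁴))]^(1/3) = [16·691000/(π·2.52×10^7·0.9131)]^(1/3) = 0.5348 m.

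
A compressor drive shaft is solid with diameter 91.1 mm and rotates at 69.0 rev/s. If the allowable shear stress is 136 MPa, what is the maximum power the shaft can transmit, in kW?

8750 kW

J = πd⁴/32 = π(0.0911)⁴/32 = 6.762×10^-6 m⁴.
T_max = τ_allow·J/r = 1.36×10^8 × 6.762×10^-6 / 0.0456 = 20190 N·m.
ω = 2π·69.0 = 433.5 rad/s, so P_max = T_max·ω = 8.753×10^6 W.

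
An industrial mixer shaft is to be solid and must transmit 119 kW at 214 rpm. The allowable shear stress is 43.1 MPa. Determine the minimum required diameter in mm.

ω = 2π·214/60 = 22.41 rad/s, so T = P/ω = 119×10³ / 22.41 = 5310 N·m.
For a solid shaft τ_max = 16T/(πd³), so d = (16T/(π τ_allow))^(1/3) = (16·5310/(π·4.31×10^7))^(1/3) = 0.08561 m.

85.6 mm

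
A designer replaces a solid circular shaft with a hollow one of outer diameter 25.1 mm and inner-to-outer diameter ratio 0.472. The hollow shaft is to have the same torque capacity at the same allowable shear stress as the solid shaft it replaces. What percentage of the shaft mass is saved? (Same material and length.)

19.6 %

Equal τ_max and T ⇒ the solid shaft needs d_s³ = d_o³(1−k⁴), so d_s = 25.1·(1−0.472⁴)^(1/3) = 24.68 mm.
Area ratio A_h/A_s = d_o²(1−k²)/d_s² = (1−k²)/(1−k⁴)^(2/3) = 0.8040.
Mass saving = 1 − 0.8040 = 19.6 %.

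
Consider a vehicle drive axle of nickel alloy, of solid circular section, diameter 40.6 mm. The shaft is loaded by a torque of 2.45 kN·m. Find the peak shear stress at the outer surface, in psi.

J = πd⁴/32 = π(0.0406)⁴/32 = 2.667×10^-7 m⁴.
τ_max = T·r/J = 2450 × 0.0203 / 2.667×10^-7 = 1.864×10^8 Pa.

27000 psi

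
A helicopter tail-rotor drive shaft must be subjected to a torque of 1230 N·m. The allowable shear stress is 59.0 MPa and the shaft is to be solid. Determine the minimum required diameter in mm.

For a solid shaft τ_max = 16T/(πd³), so d = (16T/(π τ_allow))^(1/3) = (16·1230/(π·5.90×10^7))^(1/3) = 0.04735 m.

47.4 mm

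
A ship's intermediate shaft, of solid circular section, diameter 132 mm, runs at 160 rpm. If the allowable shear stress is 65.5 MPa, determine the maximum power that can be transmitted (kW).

J = πd⁴/32 = π(0.132)⁴/32 = 2.981×10^-5 m⁴.
T_max = τ_allow·J/r = 6.55×10^7 × 2.981×10^-5 / 0.0660 = 29580 N·m.
ω = 2π·160/60 = 16.76 rad/s, so P_max = T_max·ω = 4.956×10^5 W.

496 kW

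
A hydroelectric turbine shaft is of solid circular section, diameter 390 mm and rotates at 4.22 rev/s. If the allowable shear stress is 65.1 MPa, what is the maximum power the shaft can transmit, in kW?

J = πd⁴/32 = π(0.390)⁴/32 = 2.271×10^-3 m⁴.
T_max = τ_allow·J/r = 6.51×10^7 × 2.271×10^-3 / 0.195 = 758200 N·m.
ω = 2π·4.22 = 26.52 rad/s, so P_max = T_max·ω = 2.010×10^7 W.

20100 kW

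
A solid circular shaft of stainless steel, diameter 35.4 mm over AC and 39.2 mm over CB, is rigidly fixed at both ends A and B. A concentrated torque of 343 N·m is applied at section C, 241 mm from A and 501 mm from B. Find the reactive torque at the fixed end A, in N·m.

Compatibility: T_A·a/J_AC = T_B·b/J_CB with T_A + T_B = T₀.
J_AC = 1.54×10^-7 m⁴, J_CB = 2.32×10^-7 m⁴, so T_A = T₀·(J_AC/a)/((J_AC/a)+(J_CB/b)) = 199.0 N·m, T_B = 144.0 N·m.

199 N·m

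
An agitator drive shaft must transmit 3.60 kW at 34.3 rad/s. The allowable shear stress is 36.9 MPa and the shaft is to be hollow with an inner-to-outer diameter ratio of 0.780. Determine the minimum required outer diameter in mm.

28.4 mm

ω = 34.3 rad/s, so T = P/ω = 3.60×10³ / 34.30 = 105.0 N·m.
For a hollow shaft with d_i/d_o = 0.780: τ_max = 16T/(π d_o³ (1−k⁴)), so d_o = [16T/(π τ_allow (1−k⁴))]^(1/3) = [16·105.0/(π·3.69×10^7·0.6298)]^(1/3) = 0.02844 m.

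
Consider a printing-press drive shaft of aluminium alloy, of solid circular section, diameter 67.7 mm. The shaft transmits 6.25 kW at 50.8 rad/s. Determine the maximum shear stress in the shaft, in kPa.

2020 kPa

ω = 50.8 rad/s, so T = P/ω = 6.25×10³ / 50.80 = 123.0 N·m.
J = πd⁴/32 = π(0.0677)⁴/32 = 2.062×10^-6 m⁴.
τ_max = T·r/J = 123.0 × 0.0338 / 2.062×10^-6 = 2.019×10^6 Pa.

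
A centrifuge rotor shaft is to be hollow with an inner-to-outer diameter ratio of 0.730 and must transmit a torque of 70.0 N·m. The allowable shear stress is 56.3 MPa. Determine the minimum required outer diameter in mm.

For a hollow shaft with d_i/d_o = 0.730: τ_max = 16T/(π d_o³ (1−k⁴)), so d_o = [16T/(π τ_allow (1−k⁴))]^(1/3) = [16·70.00/(π·5.63×10^7·0.7160)]^(1/3) = 0.02068 m.

20.7 mm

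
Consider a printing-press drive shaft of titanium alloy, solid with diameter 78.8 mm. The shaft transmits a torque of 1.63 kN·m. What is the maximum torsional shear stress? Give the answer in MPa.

J = πd⁴/32 = π(0.0788)⁴/32 = 3.785×10^-6 m⁴.
τ_max = T·r/J = 1630 × 0.0394 / 3.785×10^-6 = 1.697×10^7 Pa.

17.0 MPa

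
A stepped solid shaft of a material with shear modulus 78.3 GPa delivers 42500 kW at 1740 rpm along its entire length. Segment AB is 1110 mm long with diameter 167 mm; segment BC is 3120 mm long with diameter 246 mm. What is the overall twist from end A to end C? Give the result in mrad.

ω = 2π·1740/60 = 182.2 rad/s, so T = P/ω = 42500×10³ / 182.2 = 233200 N·m.
J_AB = π(0.167)⁴/32 = 7.64×10^-5 m⁴; J_BC = π(0.246)⁴/32 = 3.60×10^-4 m⁴.
θ = (T/G)·Σ L_i/J_i = (233200/78.3×10⁹)·(1.11/7.64×10^-5 + 3.12/3.60×10^-4) = 0.06915 rad.

69.2 mrad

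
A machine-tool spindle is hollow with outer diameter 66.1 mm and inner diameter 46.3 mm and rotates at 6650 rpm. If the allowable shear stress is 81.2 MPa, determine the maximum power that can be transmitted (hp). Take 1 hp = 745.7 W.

J = π(d_o⁴ − d_i⁴)/32 = π(0.0661⁴ − 0.0463⁴)/32 = 1.423×10^-6 m⁴.
T_max = τ_allow·J/r = 8.12×10^7 × 1.423×10^-6 / 0.0330 = 3496 N·m.
ω = 2π·6650/60 = 696.4 rad/s, so P_max = T_max·ω = 2.435×10^6 W.

3260 hp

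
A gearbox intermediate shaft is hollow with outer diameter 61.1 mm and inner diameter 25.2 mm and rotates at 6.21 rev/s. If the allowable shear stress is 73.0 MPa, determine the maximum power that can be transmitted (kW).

J = π(d_o⁴ − d_i⁴)/32 = π(0.0611⁴ − 0.0252⁴)/32 = 1.329×10^-6 m⁴.
T_max = τ_allow·J/r = 7.30×10^7 × 1.329×10^-6 / 0.0306 = 3175 N·m.
ω = 2π·6.21 = 39.02 rad/s, so P_max = T_max·ω = 1.239×10^5 W.

124 kW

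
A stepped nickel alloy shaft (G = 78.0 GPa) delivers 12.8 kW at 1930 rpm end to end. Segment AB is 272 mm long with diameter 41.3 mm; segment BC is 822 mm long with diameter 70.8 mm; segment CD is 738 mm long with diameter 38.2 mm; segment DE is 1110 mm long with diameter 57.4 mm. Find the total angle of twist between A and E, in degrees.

ω = 2π·1930/60 = 202.1 rad/s, so T = P/ω = 12.8×10³ / 202.1 = 63.33 N·m.
J_AB = π(0.0413)⁴/32 = 2.86×10^-7 m⁴; J_BC = π(0.0708)⁴/32 = 2.47×10^-6 m⁴; J_CD = π(0.0382)⁴/32 = 2.09×10^-7 m⁴; J_DE = π(0.0574)⁴/32 = 1.07×10^-6 m⁴.
θ = (T/G)·Σ L_i/J_i = (63.33/78.0×10⁹)·(0.272/2.86×10^-7 + 0.822/2.47×10^-6 + 0.738/2.09×10^-7 + 1.11/1.07×10^-6) = 4.756×10^-3 rad.

0.272°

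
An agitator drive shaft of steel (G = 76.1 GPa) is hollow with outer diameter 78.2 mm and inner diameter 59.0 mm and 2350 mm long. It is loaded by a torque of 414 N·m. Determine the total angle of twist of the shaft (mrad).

J = π(d_o⁴ − d_i⁴)/32 = π(0.0782⁴ − 0.0590⁴)/32 = 2.482×10^-6 m⁴.
θ = T·L/(G·J) = 414.0 × 2.35 / (76.1×10⁹ × 2.482×10^-6) = 5.151×10^-3 rad.

5.15 mrad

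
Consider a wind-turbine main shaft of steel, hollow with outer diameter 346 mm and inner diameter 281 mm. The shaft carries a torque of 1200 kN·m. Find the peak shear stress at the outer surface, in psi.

37900 psi

J = π(d_o⁴ − d_i⁴)/32 = π(0.346⁴ − 0.281⁴)/32 = 7.949×10^-4 m⁴.
τ_max = T·r/J = 1.200e6 × 0.173 / 7.949×10^-4 = 2.612×10^8 Pa.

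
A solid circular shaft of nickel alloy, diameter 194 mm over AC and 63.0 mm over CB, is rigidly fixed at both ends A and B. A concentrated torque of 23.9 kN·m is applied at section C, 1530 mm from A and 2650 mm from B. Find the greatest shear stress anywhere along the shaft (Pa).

1.66e7 Pa

Compatibility: T_A·a/J_AC = T_B·b/J_CB with T_A + T_B = T₀.
J_AC = 1.39×10^-4 m⁴, J_CB = 1.55×10^-6 m⁴, so T_A = T₀·(J_AC/a)/((J_AC/a)+(J_CB/b)) = 23750 N·m, T_B = 152.5 N·m.
τ in each portion: τ_AC = 1.66×10^7 Pa, τ_CB = 3.11×10^6 Pa; maximum is in AC.
τ_max = T_AC·r/J = 23750·0.0970/1.39×10^-4 = 1.656×10^7 Pa.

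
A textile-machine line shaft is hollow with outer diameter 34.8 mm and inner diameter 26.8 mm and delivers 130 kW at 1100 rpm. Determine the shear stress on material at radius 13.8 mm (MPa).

167 MPa

ω = 2π·1100/60 = 115.2 rad/s, so T = P/ω = 130×10³ / 115.2 = 1129 N·m.
J = π(d_o⁴ − d_i⁴)/32 = π(0.0348⁴ − 0.0268⁴)/32 = 9.334×10^-8 m⁴.
Shear stress varies linearly with radius: τ = T·r/J = 1129 × 0.0138 / 9.334×10^-8 = 1.669×10^8 Pa.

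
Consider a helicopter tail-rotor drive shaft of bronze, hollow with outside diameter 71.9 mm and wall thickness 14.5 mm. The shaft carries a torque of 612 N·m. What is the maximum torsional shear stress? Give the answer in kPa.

9600 kPa

J = π(d_o⁴ − d_i⁴)/32 = π(0.0719⁴ − 0.0429⁴)/32 = 2.291×10^-6 m⁴.
τ_max = T·r/J = 612.0 × 0.0360 / 2.291×10^-6 = 9.603×10^6 Pa.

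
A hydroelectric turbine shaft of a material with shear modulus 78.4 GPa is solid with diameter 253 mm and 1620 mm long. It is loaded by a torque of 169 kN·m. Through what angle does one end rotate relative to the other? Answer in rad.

0.00868 rad

J = πd⁴/32 = π(0.253)⁴/32 = 4.022×10^-4 m⁴.
θ = T·L/(G·J) = 169000 × 1.62 / (78.4×10⁹ × 4.022×10^-4) = 8.682×10^-3 rad.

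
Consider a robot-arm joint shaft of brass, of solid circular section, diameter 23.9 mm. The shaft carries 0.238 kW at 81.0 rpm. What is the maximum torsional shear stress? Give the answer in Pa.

1.05e7 Pa

ω = 2π·81.0/60 = 8.482 rad/s, so T = P/ω = 0.238×10³ / 8.482 = 28.06 N·m.
J = πd⁴/32 = π(0.0239)⁴/32 = 3.203×10^-8 m⁴.
τ_max = T·r/J = 28.06 × 0.0119 / 3.203×10^-8 = 1.047×10^7 Pa.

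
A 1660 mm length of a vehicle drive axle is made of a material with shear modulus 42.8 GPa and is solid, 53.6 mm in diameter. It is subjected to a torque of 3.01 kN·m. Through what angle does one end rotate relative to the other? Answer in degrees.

8.25°

J = πd⁴/32 = π(0.0536)⁴/32 = 8.103×10^-7 m⁴.
θ = T·L/(G·J) = 3010 × 1.66 / (42.8×10⁹ × 8.103×10^-7) = 0.1441 rad.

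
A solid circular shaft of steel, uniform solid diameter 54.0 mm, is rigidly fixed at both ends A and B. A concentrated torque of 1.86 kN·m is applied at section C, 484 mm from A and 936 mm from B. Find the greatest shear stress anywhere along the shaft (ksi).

With uniform GJ and both ends fixed, compatibility θ_AC = θ_CB gives T_A·a = T_B·b, together with T_A + T_B = T₀.
T_A = T₀·b/(a+b) = 1860·936/1420 = 1226 N·m; T_B = 634.0 N·m.
τ in each portion: τ_AC = 3.97×10^7 Pa, τ_CB = 2.05×10^7 Pa; maximum is in AC.
τ_max = T_AC·r/J = 1226·0.0270/8.35×10^-7 = 3.965×10^7 Pa.

5.75 ksi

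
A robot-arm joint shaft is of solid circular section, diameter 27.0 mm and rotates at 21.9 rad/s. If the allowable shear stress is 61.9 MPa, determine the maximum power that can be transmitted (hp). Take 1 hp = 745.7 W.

J = πd⁴/32 = π(0.0270)⁴/32 = 5.217×10^-8 m⁴.
T_max = τ_allow·J/r = 6.19×10^7 × 5.217×10^-8 / 0.0135 = 239.2 N·m.
ω = 21.9 rad/s, so P_max = T_max·ω = 5239 W.

7.03 hp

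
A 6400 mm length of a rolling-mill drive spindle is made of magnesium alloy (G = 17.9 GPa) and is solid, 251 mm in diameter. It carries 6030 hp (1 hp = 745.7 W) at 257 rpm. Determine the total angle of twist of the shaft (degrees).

ω = 2π·257/60 = 26.91 rad/s, so T = P/ω = 6030×745.7 / 26.91 = 167100 N·m.
J = πd⁴/32 = π(0.251)⁴/32 = 3.897×10^-4 m⁴.
θ = T·L/(G·J) = 167100 × 6.40 / (17.9×10⁹ × 3.897×10^-4) = 0.1533 rad.

8.78°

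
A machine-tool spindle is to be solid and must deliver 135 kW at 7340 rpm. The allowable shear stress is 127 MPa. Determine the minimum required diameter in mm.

19.2 mm

ω = 2π·7340/60 = 768.6 rad/s, so T = P/ω = 135×10³ / 768.6 = 175.6 N·m.
For a solid shaft τ_max = 16T/(πd³), so d = (16T/(π τ_allow))^(1/3) = (16·175.6/(π·1.27×10^8))^(1/3) = 0.01917 m.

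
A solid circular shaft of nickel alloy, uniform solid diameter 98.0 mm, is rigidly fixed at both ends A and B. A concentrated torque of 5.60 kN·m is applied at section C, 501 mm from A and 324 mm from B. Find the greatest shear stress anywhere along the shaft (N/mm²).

18.4 N/mm²

With uniform GJ and both ends fixed, compatibility θ_AC = θ_CB gives T_A·a = T_B·b, together with T_A + T_B = T₀.
T_A = T₀·b/(a+b) = 5600·324/825.0 = 2199 N·m; T_B = 3401 N·m.
τ in each portion: τ_AC = 1.19×10^7 Pa, τ_CB = 1.84×10^7 Pa; maximum is in CB.
τ_max = T_CB·r/J = 3401·0.0490/9.06×10^-6 = 1.840×10^7 Pa.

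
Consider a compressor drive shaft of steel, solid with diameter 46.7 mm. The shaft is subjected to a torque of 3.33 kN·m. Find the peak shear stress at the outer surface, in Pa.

1.67e8 Pa

J = πd⁴/32 = π(0.0467)⁴/32 = 4.669×10^-7 m⁴.
τ_max = T·r/J = 3330 × 0.0234 / 4.669×10^-7 = 1.665×10^8 Pa.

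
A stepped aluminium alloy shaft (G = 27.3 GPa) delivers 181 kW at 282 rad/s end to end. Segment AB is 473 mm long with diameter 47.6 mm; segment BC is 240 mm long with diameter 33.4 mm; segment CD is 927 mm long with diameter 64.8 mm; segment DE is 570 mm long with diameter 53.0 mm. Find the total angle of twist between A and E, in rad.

ω = 282 rad/s, so T = P/ω = 181×10³ / 282.0 = 641.8 N·m.
J_AB = π(0.0476)⁴/32 = 5.04×10^-7 m⁴; J_BC = π(0.0334)⁴/32 = 1.22×10^-7 m⁴; J_CD = π(0.0648)⁴/32 = 1.73×10^-6 m⁴; J_DE = π(0.0530)⁴/32 = 7.75×10^-7 m⁴.
θ = (T/G)·Σ L_i/J_i = (641.8/27.3×10⁹)·(0.473/5.04×10^-7 + 0.240/1.22×10^-7 + 0.927/1.73×10^-6 + 0.570/7.75×10^-7) = 0.09814 rad.

0.0981 rad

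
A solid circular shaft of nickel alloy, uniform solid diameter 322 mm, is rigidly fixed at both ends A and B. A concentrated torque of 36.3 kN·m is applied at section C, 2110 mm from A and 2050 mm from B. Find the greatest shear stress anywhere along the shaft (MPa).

With uniform GJ and both ends fixed, compatibility θ_AC = θ_CB gives T_A·a = T_B·b, together with T_A + T_B = T₀.
T_A = T₀·b/(a+b) = 36300·2050/4160 = 17890 N·m; T_B = 18410 N·m.
τ in each portion: τ_AC = 2.73×10^6 Pa, τ_CB = 2.81×10^6 Pa; maximum is in CB.
τ_max = T_CB·r/J = 18410·0.161/1.06×10^-3 = 2.809×10^6 Pa.

2.81 MPa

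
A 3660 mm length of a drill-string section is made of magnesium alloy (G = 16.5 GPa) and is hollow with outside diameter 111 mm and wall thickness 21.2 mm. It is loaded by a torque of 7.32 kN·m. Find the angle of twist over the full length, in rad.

0.128 rad

J = π(d_o⁴ − d_i⁴)/32 = π(0.111⁴ − 0.0686⁴)/32 = 1.273×10^-5 m⁴.
θ = T·L/(G·J) = 7320 × 3.66 / (16.5×10⁹ × 1.273×10^-5) = 0.1276 rad.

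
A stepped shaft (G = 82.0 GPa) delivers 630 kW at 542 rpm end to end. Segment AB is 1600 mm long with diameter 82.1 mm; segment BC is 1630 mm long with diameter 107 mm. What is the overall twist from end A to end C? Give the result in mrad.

65.7 mrad

ω = 2π·542/60 = 56.76 rad/s, so T = P/ω = 630×10³ / 56.76 = 11100 N·m.
J_AB = π(0.0821)⁴/32 = 4.46×10^-6 m⁴; J_BC = π(0.107)⁴/32 = 1.29×10^-5 m⁴.
θ = (T/G)·Σ L_i/J_i = (11100/82.0×10⁹)·(1.60/4.46×10^-6 + 1.63/1.29×10^-5) = 0.06570 rad.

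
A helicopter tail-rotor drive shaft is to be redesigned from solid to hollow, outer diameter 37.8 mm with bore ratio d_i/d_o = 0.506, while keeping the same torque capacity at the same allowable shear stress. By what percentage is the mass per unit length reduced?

22.2 %

Equal τ_max and T ⇒ the solid shaft needs d_s³ = d_o³(1−k⁴), so d_s = 37.8·(1−0.506⁴)^(1/3) = 36.96 mm.
Area ratio A_h/A_s = d_o²(1−k²)/d_s² = (1−k²)/(1−k⁴)^(2/3) = 0.7784.
Mass saving = 1 − 0.7784 = 22.2 %.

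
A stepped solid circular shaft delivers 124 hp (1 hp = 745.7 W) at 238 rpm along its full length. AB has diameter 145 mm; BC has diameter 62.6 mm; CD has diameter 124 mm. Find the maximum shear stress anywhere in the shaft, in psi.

11200 psi

ω = 2π·238/60 = 24.92 rad/s, so T = P/ω = 124×745.7 / 24.92 = 3710 N·m.
Under the same torque, τ_max = 16T/(πd³) is largest where d is smallest — segment BC (d = 62.6 mm).
τ_max = 16·3710/(π·(0.0626)³) = 7.702×10^7 Pa.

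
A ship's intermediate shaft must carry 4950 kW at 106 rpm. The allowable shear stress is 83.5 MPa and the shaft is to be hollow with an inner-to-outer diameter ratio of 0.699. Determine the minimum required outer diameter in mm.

329 mm

ω = 2π·106/60 = 11.10 rad/s, so T = P/ω = 4950×10³ / 11.10 = 445900 N·m.
For a hollow shaft with d_i/d_o = 0.699: τ_max = 16T/(π d_o³ (1−k⁴)), so d_o = [16T/(π τ_allow (1−k⁴))]^(1/3) = [16·445900/(π·8.35×10^7·0.7613)]^(1/3) = 0.3294 m.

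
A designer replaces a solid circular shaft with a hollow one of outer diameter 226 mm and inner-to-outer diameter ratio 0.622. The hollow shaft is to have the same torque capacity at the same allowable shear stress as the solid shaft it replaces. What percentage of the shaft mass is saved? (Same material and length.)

31.7 %

Equal τ_max and T ⇒ the solid shaft needs d_s³ = d_o³(1−k⁴), so d_s = 226·(1−0.622⁴)^(1/3) = 214.1 mm.
Area ratio A_h/A_s = d_o²(1−k²)/d_s² = (1−k²)/(1−k⁴)^(2/3) = 0.6831.
Mass saving = 1 − 0.6831 = 31.7 %.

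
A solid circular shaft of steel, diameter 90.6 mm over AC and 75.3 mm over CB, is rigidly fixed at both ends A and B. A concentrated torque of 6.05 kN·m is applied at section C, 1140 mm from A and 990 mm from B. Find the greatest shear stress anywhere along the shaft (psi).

Compatibility: T_A·a/J_AC = T_B·b/J_CB with T_A + T_B = T₀.
J_AC = 6.61×10^-6 m⁴, J_CB = 3.16×10^-6 m⁴, so T_A = T₀·(J_AC/a)/((J_AC/a)+(J_CB/b)) = 3905 N·m, T_B = 2145 N·m.
τ in each portion: τ_AC = 2.67×10^7 Pa, τ_CB = 2.56×10^7 Pa; maximum is in AC.
τ_max = T_AC·r/J = 3905·0.0453/6.61×10^-6 = 2.674×10^7 Pa.

3880 psi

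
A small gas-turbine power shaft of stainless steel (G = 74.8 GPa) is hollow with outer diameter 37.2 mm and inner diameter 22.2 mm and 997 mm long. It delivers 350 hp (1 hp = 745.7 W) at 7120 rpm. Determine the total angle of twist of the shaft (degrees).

ω = 2π·7120/60 = 745.6 rad/s, so T = P/ω = 350×745.7 / 745.6 = 350.0 N·m.
J = π(d_o⁴ − d_i⁴)/32 = π(0.0372⁴ − 0.0222⁴)/32 = 1.642×10^-7 m⁴.
θ = T·L/(G·J) = 350.0 × 0.997 / (74.8×10⁹ × 1.642×10^-7) = 0.02842 rad.

1.63°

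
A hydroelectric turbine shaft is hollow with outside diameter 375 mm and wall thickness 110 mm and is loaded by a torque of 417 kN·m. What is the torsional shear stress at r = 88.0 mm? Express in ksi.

J = π(d_o⁴ − d_i⁴)/32 = π(0.375⁴ − 0.155⁴)/32 = 1.885×10^-3 m⁴.
Shear stress varies linearly with radius: τ = T·r/J = 417000 × 0.0880 / 1.885×10^-3 = 1.947×10^7 Pa.

2.82 ksi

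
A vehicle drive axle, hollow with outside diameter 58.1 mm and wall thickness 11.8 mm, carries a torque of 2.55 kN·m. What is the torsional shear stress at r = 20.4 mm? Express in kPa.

J = π(d_o⁴ − d_i⁴)/32 = π(0.0581⁴ − 0.0345⁴)/32 = 9.796×10^-7 m⁴.
Shear stress varies linearly with radius: τ = T·r/J = 2550 × 0.0204 / 9.796×10^-7 = 5.310×10^7 Pa.

53100 kPa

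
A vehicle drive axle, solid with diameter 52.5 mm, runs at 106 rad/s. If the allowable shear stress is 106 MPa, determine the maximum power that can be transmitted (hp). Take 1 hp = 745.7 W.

J = πd⁴/32 = π(0.0525)⁴/32 = 7.458×10^-7 m⁴.
T_max = τ_allow·J/r = 1.06×10^8 × 7.458×10^-7 / 0.0262 = 3012 N·m.
ω = 106 rad/s, so P_max = T_max·ω = 3.192×10^5 W.

428 hp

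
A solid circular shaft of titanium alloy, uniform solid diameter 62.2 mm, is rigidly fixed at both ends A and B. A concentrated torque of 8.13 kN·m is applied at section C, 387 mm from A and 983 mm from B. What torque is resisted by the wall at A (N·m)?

With uniform GJ and both ends fixed, compatibility θ_AC = θ_CB gives T_A·a = T_B·b, together with T_A + T_B = T₀.
T_A = T₀·b/(a+b) = 8130·983/1370 = 5833 N·m; T_B = 2297 N·m.

5830 N·m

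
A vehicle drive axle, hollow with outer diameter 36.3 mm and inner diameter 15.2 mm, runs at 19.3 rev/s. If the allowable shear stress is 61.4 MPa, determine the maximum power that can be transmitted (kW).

67.8 kW

J = π(d_o⁴ − d_i⁴)/32 = π(0.0363⁴ − 0.0152⁴)/32 = 1.652×10^-7 m⁴.
T_max = τ_allow·J/r = 6.14×10^7 × 1.652×10^-7 / 0.0181 = 558.9 N·m.
ω = 2π·19.3 = 121.3 rad/s, so P_max = T_max·ω = 6.778×10^4 W.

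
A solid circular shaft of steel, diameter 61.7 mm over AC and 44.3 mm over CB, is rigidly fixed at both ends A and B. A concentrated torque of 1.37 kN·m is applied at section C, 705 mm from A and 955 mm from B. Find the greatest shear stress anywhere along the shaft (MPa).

Compatibility: T_A·a/J_AC = T_B·b/J_CB with T_A + T_B = T₀.
J_AC = 1.42×10^-6 m⁴, J_CB = 3.78×10^-7 m⁴, so T_A = T₀·(J_AC/a)/((J_AC/a)+(J_CB/b)) = 1145 N·m, T_B = 224.7 N·m.
τ in each portion: τ_AC = 2.48×10^7 Pa, τ_CB = 1.32×10^7 Pa; maximum is in AC.
τ_max = T_AC·r/J = 1145·0.0309/1.42×10^-6 = 2.483×10^7 Pa.

24.8 MPa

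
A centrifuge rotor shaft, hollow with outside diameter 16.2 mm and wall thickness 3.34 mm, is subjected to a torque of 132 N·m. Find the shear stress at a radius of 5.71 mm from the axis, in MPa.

J = π(d_o⁴ − d_i⁴)/32 = π(0.0162⁴ − 0.00952⁴)/32 = 5.955×10^-9 m⁴.
Shear stress varies linearly with radius: τ = T·r/J = 132.0 × 0.00571 / 5.955×10^-9 = 1.266×10^8 Pa.

127 MPa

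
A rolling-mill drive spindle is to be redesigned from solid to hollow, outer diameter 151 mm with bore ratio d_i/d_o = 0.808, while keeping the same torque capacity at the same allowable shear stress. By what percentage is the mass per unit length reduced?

49.7 %

Equal τ_max and T ⇒ the solid shaft needs d_s³ = d_o³(1−k⁴), so d_s = 151·(1−0.808⁴)^(1/3) = 125.5 mm.
Area ratio A_h/A_s = d_o²(1−k²)/d_s² = (1−k²)/(1−k⁴)^(2/3) = 0.5027.
Mass saving = 1 − 0.5027 = 49.7 %.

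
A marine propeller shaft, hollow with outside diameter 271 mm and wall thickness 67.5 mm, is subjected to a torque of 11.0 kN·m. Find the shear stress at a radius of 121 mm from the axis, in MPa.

2.68 MPa

J = π(d_o⁴ − d_i⁴)/32 = π(0.271⁴ − 0.136⁴)/32 = 4.959×10^-4 m⁴.
Shear stress varies linearly with radius: τ = T·r/J = 11000 × 0.121 / 4.959×10^-4 = 2.684×10^6 Pa.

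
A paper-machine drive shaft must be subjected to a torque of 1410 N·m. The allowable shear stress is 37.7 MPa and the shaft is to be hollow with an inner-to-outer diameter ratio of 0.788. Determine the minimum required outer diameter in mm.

For a hollow shaft with d_i/d_o = 0.788: τ_max = 16T/(π d_o³ (1−k⁴)), so d_o = [16T/(π τ_allow (1−k⁴))]^(1/3) = [16·1410/(π·3.77×10^7·0.6144)]^(1/3) = 0.06768 m.

67.7 mm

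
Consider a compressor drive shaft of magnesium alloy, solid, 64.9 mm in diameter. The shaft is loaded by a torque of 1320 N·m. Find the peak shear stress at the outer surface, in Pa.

J = πd⁴/32 = π(0.0649)⁴/32 = 1.742×10^-6 m⁴.
τ_max = T·r/J = 1320 × 0.0324 / 1.742×10^-6 = 2.459×10^7 Pa.

2.46e7 Pa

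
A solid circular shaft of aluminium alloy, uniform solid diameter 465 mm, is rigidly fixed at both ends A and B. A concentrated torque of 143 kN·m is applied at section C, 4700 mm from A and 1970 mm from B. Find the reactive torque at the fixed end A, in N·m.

With uniform GJ and both ends fixed, compatibility θ_AC = θ_CB gives T_A·a = T_B·b, together with T_A + T_B = T₀.
T_A = T₀·b/(a+b) = 143000·1970/6670 = 42240 N·m; T_B = 100800 N·m.

42200 N·m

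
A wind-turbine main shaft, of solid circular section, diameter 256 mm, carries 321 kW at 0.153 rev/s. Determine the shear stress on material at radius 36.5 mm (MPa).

28.9 MPa

ω = 2π·0.153 = 0.9613 rad/s, so T = P/ω = 321×10³ / 0.9613 = 333900 N·m.
J = πd⁴/32 = π(0.256)⁴/32 = 4.217×10^-4 m⁴.
Shear stress varies linearly with radius: τ = T·r/J = 333900 × 0.0365 / 4.217×10^-4 = 2.890×10^7 Pa.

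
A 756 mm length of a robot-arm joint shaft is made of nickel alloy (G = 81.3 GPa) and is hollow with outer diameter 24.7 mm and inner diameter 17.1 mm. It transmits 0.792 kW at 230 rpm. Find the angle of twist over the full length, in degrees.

0.622°

ω = 2π·230/60 = 24.09 rad/s, so T = P/ω = 0.792×10³ / 24.09 = 32.88 N·m.
J = π(d_o⁴ − d_i⁴)/32 = π(0.0247⁴ − 0.0171⁴)/32 = 2.815×10^-8 m⁴.
θ = T·L/(G·J) = 32.88 × 0.756 / (81.3×10⁹ × 2.815×10^-8) = 0.01086 rad.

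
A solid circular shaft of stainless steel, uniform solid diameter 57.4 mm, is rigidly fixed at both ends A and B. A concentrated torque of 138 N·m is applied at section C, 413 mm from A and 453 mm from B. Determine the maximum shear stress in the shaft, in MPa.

With uniform GJ and both ends fixed, compatibility θ_AC = θ_CB gives T_A·a = T_B·b, together with T_A + T_B = T₀.
T_A = T₀·b/(a+b) = 138.0·453/866.0 = 72.19 N·m; T_B = 65.81 N·m.
τ in each portion: τ_AC = 1.94×10^6 Pa, τ_CB = 1.77×10^6 Pa; maximum is in AC.
τ_max = T_AC·r/J = 72.19·0.0287/1.07×10^-6 = 1.944×10^6 Pa.

1.94 MPa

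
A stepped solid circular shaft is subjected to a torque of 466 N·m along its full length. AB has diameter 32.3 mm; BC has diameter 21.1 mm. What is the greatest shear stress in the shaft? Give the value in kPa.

Under the same torque, τ_max = 16T/(πd³) is largest where d is smallest — segment BC (d = 21.1 mm).
τ_max = 16·466.0/(π·(0.0211)³) = 2.526×10^8 Pa.

253000 kPa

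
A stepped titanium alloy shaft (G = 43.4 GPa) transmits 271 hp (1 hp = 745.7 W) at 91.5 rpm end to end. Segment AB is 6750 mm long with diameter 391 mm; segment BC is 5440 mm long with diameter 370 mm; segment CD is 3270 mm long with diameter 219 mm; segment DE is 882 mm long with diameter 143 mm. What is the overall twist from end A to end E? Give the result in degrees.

ω = 2π·91.5/60 = 9.582 rad/s, so T = P/ω = 271×745.7 / 9.582 = 21090 N·m.
J_AB = π(0.391)⁴/32 = 2.29×10^-3 m⁴; J_BC = π(0.370)⁴/32 = 1.84×10^-3 m⁴; J_CD = π(0.219)⁴/32 = 2.26×10^-4 m⁴; J_DE = π(0.143)⁴/32 = 4.11×10^-5 m⁴.
θ = (T/G)·Σ L_i/J_i = (21090/43.4×10⁹)·(6.75/2.29×10^-3 + 5.44/1.84×10^-3 + 3.27/2.26×10^-4 + 0.882/4.11×10^-5) = 0.02034 rad.

1.17°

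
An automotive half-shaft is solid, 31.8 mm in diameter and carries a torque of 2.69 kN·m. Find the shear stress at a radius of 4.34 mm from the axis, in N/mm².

J = πd⁴/32 = π(0.0318)⁴/32 = 1.004×10^-7 m⁴.
Shear stress varies linearly with radius: τ = T·r/J = 2690 × 0.00434 / 1.004×10^-7 = 1.163×10^8 Pa.

116 N/mm²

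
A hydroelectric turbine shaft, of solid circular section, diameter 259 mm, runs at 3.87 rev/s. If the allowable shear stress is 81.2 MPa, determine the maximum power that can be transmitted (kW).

6740 kW

J = πd⁴/32 = π(0.259)⁴/32 = 4.418×10^-4 m⁴.
T_max = τ_allow·J/r = 8.12×10^7 × 4.418×10^-4 / 0.130 = 277000 N·m.
ω = 2π·3.87 = 24.32 rad/s, so P_max = T_max·ω = 6.736×10^6 W.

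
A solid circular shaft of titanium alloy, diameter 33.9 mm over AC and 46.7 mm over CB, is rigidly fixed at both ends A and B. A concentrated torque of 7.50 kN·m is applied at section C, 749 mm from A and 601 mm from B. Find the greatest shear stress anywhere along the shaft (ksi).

Compatibility: T_A·a/J_AC = T_B·b/J_CB with T_A + T_B = T₀.
J_AC = 1.30×10^-7 m⁴, J_CB = 4.67×10^-7 m⁴, so T_A = T₀·(J_AC/a)/((J_AC/a)+(J_CB/b)) = 1367 N·m, T_B = 6133 N·m.
τ in each portion: τ_AC = 1.79×10^8 Pa, τ_CB = 3.07×10^8 Pa; maximum is in CB.
τ_max = T_CB·r/J = 6133·0.0234/4.67×10^-7 = 3.067×10^8 Pa.

44.5 ksi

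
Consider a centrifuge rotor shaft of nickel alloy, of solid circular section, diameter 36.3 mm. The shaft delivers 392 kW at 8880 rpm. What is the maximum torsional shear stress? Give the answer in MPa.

44.9 MPa

ω = 2π·8880/60 = 929.9 rad/s, so T = P/ω = 392×10³ / 929.9 = 421.5 N·m.
J = πd⁴/32 = π(0.0363)⁴/32 = 1.705×10^-7 m⁴.
τ_max = T·r/J = 421.5 × 0.0181 / 1.705×10^-7 = 4.488×10^7 Pa.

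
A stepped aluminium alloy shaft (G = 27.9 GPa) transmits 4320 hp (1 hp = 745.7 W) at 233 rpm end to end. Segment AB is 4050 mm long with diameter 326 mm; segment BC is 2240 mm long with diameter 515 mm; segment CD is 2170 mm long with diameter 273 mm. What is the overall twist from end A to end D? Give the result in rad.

0.0376 rad

ω = 2π·233/60 = 24.40 rad/s, so T = P/ω = 4320×745.7 / 24.40 = 132000 N·m.
J_AB = π(0.326)⁴/32 = 1.11×10^-3 m⁴; J_BC = π(0.515)⁴/32 = 6.91×10^-3 m⁴; J_CD = π(0.273)⁴/32 = 5.45×10^-4 m⁴.
θ = (T/G)·Σ L_i/J_i = (132000/27.9×10⁹)·(4.05/1.11×10^-3 + 2.24/6.91×10^-3 + 2.17/5.45×10^-4) = 0.03765 rad.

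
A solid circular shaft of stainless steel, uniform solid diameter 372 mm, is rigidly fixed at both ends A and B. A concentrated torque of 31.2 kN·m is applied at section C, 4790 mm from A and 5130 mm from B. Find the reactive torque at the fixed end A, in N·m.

With uniform GJ and both ends fixed, compatibility θ_AC = θ_CB gives T_A·a = T_B·b, together with T_A + T_B = T₀.
T_A = T₀·b/(a+b) = 31200·5130/9920 = 16130 N·m; T_B = 15070 N·m.

16100 N·m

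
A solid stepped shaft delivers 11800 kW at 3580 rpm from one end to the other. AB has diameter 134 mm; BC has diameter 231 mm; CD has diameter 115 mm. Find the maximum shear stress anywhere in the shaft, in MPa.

ω = 2π·3580/60 = 374.9 rad/s, so T = P/ω = 11800×10³ / 374.9 = 31480 N·m.
Under the same torque, τ_max = 16T/(πd³) is largest where d is smallest — segment CD (d = 115 mm).
τ_max = 16·31480/(π·(0.115)³) = 1.054×10^8 Pa.

105 MPa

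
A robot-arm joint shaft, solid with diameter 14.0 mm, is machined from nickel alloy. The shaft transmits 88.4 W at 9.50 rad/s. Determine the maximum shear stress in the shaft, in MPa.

ω = 9.50 rad/s, so T = P/ω = 88.4 / 9.500 = 9.305 N·m.
J = πd⁴/32 = π(0.0140)⁴/32 = 3.771×10^-9 m⁴.
τ_max = T·r/J = 9.305 × 0.00700 / 3.771×10^-9 = 1.727×10^7 Pa.

17.3 MPa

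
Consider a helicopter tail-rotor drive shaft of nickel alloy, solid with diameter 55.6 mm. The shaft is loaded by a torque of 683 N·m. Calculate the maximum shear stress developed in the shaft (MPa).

J = πd⁴/32 = π(0.0556)⁴/32 = 9.382×10^-7 m⁴.
τ_max = T·r/J = 683.0 × 0.0278 / 9.382×10^-7 = 2.024×10^7 Pa.

20.2 MPa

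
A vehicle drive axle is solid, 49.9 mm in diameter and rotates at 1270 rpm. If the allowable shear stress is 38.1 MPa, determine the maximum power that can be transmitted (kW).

124 kW

J = πd⁴/32 = π(0.0499)⁴/32 = 6.087×10^-7 m⁴.
T_max = τ_allow·J/r = 3.81×10^7 × 6.087×10^-7 / 0.0249 = 929.5 N·m.
ω = 2π·1270/60 = 133.0 rad/s, so P_max = T_max·ω = 1.236×10^5 W.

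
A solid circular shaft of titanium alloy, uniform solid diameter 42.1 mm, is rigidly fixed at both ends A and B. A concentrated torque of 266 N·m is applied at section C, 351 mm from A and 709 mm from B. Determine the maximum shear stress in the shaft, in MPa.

With uniform GJ and both ends fixed, compatibility θ_AC = θ_CB gives T_A·a = T_B·b, together with T_A + T_B = T₀.
T_A = T₀·b/(a+b) = 266.0·709/1060 = 177.9 N·m; T_B = 88.08 N·m.
τ in each portion: τ_AC = 1.21×10^7 Pa, τ_CB = 6.01×10^6 Pa; maximum is in AC.
τ_max = T_AC·r/J = 177.9·0.0210/3.08×10^-7 = 1.214×10^7 Pa.

12.1 MPa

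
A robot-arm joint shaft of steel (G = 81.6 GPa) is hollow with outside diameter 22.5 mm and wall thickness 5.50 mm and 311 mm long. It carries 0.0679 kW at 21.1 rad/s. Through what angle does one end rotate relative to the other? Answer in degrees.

0.0300°

ω = 21.1 rad/s, so T = P/ω = 0.0679×10³ / 21.10 = 3.218 N·m.
J = π(d_o⁴ − d_i⁴)/32 = π(0.0225⁴ − 0.0115⁴)/32 = 2.344×10^-8 m⁴.
θ = T·L/(G·J) = 3.218 × 0.311 / (81.6×10⁹ × 2.344×10^-8) = 5.231×10^-4 rad.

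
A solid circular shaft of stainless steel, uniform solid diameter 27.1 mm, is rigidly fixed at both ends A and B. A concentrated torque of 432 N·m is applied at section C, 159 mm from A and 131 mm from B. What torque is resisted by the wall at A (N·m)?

With uniform GJ and both ends fixed, compatibility θ_AC = θ_CB gives T_A·a = T_B·b, together with T_A + T_B = T₀.
T_A = T₀·b/(a+b) = 432.0·131/290.0 = 195.1 N·m; T_B = 236.9 N·m.

195 N·m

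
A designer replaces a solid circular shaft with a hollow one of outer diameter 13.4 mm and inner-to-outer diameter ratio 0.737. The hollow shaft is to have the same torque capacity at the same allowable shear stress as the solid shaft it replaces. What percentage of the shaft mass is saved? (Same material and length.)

42.3 %

Equal τ_max and T ⇒ the solid shaft needs d_s³ = d_o³(1−k⁴), so d_s = 13.4·(1−0.737⁴)^(1/3) = 11.93 mm.
Area ratio A_h/A_s = d_o²(1−k²)/d_s² = (1−k²)/(1−k⁴)^(2/3) = 0.5767.
Mass saving = 1 − 0.5767 = 42.3 %.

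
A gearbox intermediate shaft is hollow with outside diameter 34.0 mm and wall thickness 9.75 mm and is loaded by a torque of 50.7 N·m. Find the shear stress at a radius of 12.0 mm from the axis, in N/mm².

J = π(d_o⁴ − d_i⁴)/32 = π(0.0340⁴ − 0.0145⁴)/32 = 1.269×10^-7 m⁴.
Shear stress varies linearly with radius: τ = T·r/J = 50.70 × 0.0120 / 1.269×10^-7 = 4.796×10^6 Pa.

4.80 N/mm²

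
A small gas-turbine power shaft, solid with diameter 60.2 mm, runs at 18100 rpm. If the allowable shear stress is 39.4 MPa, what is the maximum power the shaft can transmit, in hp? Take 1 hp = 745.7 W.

4290 hp

J = πd⁴/32 = π(0.0602)⁴/32 = 1.289×10^-6 m⁴.
T_max = τ_allow·J/r = 3.94×10^7 × 1.289×10^-6 / 0.0301 = 1688 N·m.
ω = 2π·18100/60 = 1895 rad/s, so P_max = T_max·ω = 3.199×10^6 W.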